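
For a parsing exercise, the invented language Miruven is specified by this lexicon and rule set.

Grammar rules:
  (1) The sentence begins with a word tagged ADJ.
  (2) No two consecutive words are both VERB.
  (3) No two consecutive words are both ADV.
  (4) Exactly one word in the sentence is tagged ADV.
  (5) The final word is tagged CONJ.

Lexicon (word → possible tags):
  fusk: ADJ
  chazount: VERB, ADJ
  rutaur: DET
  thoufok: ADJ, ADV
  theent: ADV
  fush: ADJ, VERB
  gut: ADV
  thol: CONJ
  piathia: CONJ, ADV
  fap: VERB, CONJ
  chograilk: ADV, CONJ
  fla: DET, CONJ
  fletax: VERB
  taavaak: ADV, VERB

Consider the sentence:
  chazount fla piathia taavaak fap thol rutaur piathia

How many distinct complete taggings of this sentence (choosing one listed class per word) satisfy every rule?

Candidates per position — 1:chazount {VERB,ADJ}; 2:fla {DET,CONJ}; 3:piathia {CONJ,ADV}; 4:taavaak {ADV,VERB}; 5:fap {VERB,CONJ}; 6:thol {CONJ}; 7:rutaur {DET}; 8:piathia {CONJ,ADV}.
There are 64 candidate sequences in total.
Checking each against the rules leaves 6 sequences.
Count = 6.

6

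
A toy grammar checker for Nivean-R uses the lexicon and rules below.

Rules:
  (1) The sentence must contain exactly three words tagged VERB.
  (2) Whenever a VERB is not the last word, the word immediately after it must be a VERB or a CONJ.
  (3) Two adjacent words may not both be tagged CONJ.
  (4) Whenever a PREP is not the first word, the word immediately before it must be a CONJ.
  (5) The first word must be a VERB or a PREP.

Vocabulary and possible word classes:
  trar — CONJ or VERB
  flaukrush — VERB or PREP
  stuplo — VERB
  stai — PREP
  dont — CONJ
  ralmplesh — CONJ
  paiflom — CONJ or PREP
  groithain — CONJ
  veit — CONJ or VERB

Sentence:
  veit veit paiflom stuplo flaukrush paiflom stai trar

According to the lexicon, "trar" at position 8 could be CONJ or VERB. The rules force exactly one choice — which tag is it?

Candidates per position — 1:veit {CONJ,VERB}; 2:veit {CONJ,VERB}; 3:paiflom {CONJ,PREP}; 4:stuplo {VERB}; 5:flaukrush {VERB,PREP}; 6:paiflom {CONJ,PREP}; 7:stai {PREP}; 8:trar {CONJ,VERB}.
At position 1, choosing CONJ makes rule 5 impossible to satisfy; hence VERB.
At position 5, choosing PREP makes rule 2 impossible to satisfy; hence VERB.
At position 6, choosing PREP makes rule 2 impossible to satisfy; hence CONJ.
At position 8, choosing VERB makes rule 1 impossible to satisfy; hence CONJ.
At position 2, choosing VERB makes rule 1 impossible to satisfy; hence CONJ.
At position 3, choosing CONJ makes rule 3 impossible to satisfy; hence PREP.
So the tagging must be: VERB CONJ PREP VERB VERB CONJ PREP CONJ.
Check: rule 1 ✓; rule 2 ✓; rule 3 ✓; rule 4 ✓; rule 5 ✓.

CONJ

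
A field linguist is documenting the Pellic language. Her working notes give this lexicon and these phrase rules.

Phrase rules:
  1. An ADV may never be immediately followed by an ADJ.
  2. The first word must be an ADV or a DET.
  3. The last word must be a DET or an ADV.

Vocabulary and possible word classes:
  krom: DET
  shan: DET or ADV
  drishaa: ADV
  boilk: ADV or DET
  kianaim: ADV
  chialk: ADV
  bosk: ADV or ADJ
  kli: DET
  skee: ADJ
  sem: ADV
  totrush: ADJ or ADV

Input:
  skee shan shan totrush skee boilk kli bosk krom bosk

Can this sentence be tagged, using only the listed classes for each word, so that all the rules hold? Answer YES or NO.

NO

Candidates per position — 1:skee {ADJ}; 2:shan {DET,ADV}; 3:shan {DET,ADV}; 4:totrush {ADJ,ADV}; 5:skee {ADJ}; 6:boilk {ADV,DET}; 7:kli {DET}; 8:bosk {ADV,ADJ}; 9:krom {DET}; 10:bosk {ADV,ADJ}.
Rule 2 cannot be satisfied by any choice of tags from the lexicon.
So there is no consistent tagging.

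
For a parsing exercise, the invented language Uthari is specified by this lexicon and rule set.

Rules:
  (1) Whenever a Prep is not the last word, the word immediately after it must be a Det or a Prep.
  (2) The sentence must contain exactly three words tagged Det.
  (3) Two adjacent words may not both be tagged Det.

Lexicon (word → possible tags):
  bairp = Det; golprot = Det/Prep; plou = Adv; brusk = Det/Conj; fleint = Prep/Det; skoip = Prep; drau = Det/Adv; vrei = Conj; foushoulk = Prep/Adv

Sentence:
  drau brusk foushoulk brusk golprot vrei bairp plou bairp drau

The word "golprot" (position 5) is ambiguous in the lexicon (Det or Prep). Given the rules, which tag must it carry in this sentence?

Candidates per position — 1:drau {Det,Adv}; 2:brusk {Det,Conj}; 3:foushoulk {Prep,Adv}; 4:brusk {Det,Conj}; 5:golprot {Det,Prep}; 6:vrei {Conj}; 7:bairp {Det}; 8:plou {Adv}; 9:bairp {Det}; 10:drau {Det,Adv}.
If word 5 were Prep, no tagging could satisfy rule 1; so word 5 is Det.
If word 10 were Det, no tagging could satisfy rule 2; so word 10 is Adv.
If word 1 were Det, no tagging could satisfy rule 2; so word 1 is Adv.
If word 2 were Det, no tagging could satisfy rule 2; so word 2 is Conj.
If word 4 were Det, no tagging could satisfy rule 2; so word 4 is Conj.
If word 3 were Prep, no tagging could satisfy rule 1; so word 3 is Adv.
The only consistent sequence is: Adv Conj Adv Conj Det Conj Det Adv Det Adv.
Rule-by-rule: rule 1 ✓; rule 2 ✓; rule 3 ✓.

Det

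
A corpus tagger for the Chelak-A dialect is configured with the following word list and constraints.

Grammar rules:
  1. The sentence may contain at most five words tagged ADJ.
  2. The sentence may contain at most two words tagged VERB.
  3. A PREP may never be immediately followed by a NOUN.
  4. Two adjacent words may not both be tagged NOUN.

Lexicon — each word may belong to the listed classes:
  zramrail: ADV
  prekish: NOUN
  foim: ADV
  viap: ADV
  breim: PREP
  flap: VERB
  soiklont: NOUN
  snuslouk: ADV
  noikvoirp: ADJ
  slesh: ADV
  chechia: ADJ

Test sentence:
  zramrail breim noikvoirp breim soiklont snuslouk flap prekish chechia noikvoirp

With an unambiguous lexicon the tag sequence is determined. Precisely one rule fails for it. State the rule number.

Fixed tagging: ADV PREP ADJ PREP NOUN ADV VERB NOUN ADJ ADJ.
Rule check: R1 ✓, R2 ✓, R3 ✗, R4 ✓.
Only rule 3 fails.

3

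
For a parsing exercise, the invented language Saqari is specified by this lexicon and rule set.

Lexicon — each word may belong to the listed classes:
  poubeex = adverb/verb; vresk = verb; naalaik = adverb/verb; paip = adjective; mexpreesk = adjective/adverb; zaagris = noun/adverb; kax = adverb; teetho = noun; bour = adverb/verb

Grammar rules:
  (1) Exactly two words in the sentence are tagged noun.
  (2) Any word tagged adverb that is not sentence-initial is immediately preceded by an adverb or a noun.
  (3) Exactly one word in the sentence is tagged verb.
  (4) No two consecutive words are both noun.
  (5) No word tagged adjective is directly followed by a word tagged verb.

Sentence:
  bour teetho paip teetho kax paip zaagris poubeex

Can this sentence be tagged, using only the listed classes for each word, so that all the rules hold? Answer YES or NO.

Candidates per position — 1:bour {adverb,verb}; 2:teetho {noun}; 3:paip {adjective}; 4:teetho {noun}; 5:kax {adverb}; 6:paip {adjective}; 7:zaagris {noun,adverb}; 8:poubeex {adverb,verb}.
Every candidate sequence violates at least one rule; no consistent tagging exists.

NO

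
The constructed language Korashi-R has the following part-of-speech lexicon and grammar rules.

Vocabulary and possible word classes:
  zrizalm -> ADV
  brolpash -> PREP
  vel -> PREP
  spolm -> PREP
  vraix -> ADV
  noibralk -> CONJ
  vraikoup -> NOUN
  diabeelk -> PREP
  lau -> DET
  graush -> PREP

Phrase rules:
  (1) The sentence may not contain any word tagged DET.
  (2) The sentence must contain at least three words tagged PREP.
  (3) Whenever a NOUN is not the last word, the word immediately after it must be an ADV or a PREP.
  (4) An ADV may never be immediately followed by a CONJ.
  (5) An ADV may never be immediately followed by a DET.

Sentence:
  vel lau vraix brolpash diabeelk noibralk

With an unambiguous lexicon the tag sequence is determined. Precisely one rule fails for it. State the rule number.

1

Fixed tagging: PREP DET ADV PREP PREP CONJ.
Applying the rules: R1 fails, R2 ok, R3 ok, R4 ok, R5 ok.
Only rule 1 fails.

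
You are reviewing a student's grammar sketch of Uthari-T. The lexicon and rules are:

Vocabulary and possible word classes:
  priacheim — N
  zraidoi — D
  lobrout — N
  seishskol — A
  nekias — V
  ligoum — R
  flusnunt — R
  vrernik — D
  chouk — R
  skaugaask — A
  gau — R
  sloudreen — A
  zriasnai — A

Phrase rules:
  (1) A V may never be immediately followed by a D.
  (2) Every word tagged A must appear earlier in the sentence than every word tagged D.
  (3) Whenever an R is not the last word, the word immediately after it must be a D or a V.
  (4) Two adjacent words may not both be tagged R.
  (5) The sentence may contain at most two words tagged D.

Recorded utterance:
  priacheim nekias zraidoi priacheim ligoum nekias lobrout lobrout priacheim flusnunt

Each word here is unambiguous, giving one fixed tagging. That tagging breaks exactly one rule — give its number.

Fixed tagging: N V D N R V N N N R.
Rule check: R1 violated, R2 holds, R3 holds, R4 holds, R5 holds.
Only rule 1 fails.

1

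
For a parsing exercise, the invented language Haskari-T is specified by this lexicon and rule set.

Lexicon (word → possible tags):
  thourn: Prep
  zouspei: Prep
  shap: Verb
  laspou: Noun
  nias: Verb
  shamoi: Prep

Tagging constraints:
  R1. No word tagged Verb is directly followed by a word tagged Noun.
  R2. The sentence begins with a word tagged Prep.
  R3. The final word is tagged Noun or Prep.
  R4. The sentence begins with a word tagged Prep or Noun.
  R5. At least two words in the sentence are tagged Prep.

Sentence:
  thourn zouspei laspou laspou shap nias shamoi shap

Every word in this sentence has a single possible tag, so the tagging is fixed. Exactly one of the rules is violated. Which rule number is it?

3

Fixed tagging: Prep Prep Noun Noun Verb Verb Prep Verb.
Checking each rule: R1 ok, R2 ok, R3 fails, R4 ok, R5 ok.
Only rule 3 fails.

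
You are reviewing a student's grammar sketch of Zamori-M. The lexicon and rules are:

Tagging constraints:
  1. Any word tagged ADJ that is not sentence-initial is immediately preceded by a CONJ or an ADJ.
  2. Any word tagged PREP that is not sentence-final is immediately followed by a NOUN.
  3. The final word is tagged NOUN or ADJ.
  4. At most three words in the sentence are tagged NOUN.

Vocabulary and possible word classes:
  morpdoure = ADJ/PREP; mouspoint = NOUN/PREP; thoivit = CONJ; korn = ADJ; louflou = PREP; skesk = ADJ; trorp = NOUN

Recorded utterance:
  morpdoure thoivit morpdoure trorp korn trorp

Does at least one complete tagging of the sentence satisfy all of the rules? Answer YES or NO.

NO

Candidates per position — 1:morpdoure {ADJ,PREP}; 2:thoivit {CONJ}; 3:morpdoure {ADJ,PREP}; 4:trorp {NOUN}; 5:korn {ADJ}; 6:trorp {NOUN}.
Rule 1 cannot be satisfied by any choice of tags from the lexicon.
So there is no consistent tagging.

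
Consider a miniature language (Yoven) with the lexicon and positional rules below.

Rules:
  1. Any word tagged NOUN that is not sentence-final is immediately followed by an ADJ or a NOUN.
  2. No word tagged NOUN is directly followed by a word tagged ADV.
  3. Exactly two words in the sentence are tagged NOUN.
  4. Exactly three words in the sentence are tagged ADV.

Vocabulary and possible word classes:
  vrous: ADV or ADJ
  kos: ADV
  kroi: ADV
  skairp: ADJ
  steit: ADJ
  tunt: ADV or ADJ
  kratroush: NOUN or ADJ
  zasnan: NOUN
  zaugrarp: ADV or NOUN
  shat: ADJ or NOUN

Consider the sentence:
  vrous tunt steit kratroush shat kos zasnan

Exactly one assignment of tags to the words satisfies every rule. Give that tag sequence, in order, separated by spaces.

Candidates per position — 1:vrous {ADV,ADJ}; 2:tunt {ADV,ADJ}; 3:steit {ADJ}; 4:kratroush {NOUN,ADJ}; 5:shat {ADJ,NOUN}; 6:kos {ADV}; 7:zasnan {NOUN}.
At position 1, choosing ADJ makes rule 4 impossible to satisfy; hence ADV.
At position 2, choosing ADJ makes rule 4 impossible to satisfy; hence ADV.
At position 5, choosing NOUN makes rule 1 impossible to satisfy; hence ADJ.
At position 4, choosing ADJ makes rule 3 impossible to satisfy; hence NOUN.
The unique satisfying tagging is: ADV ADV ADJ NOUN ADJ ADV NOUN.
Checking: rule 1 satisfied; rule 2 satisfied; rule 3 satisfied; rule 4 satisfied.

ADV ADV ADJ NOUN ADJ ADV NOUN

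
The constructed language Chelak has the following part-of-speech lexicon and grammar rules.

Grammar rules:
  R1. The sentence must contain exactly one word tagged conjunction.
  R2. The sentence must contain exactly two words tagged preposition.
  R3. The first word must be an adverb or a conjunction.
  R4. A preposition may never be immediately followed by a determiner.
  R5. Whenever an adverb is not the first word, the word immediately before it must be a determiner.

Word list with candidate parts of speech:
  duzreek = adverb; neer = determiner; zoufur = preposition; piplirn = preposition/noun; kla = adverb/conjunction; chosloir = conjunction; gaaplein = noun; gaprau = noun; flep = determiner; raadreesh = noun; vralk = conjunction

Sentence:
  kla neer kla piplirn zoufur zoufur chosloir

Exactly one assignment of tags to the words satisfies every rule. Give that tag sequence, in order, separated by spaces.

adverb determiner adverb noun preposition preposition conjunction

Candidates per position — 1:kla {adverb,conjunction}; 2:neer {determiner}; 3:kla {adverb,conjunction}; 4:piplirn {preposition,noun}; 5:zoufur {preposition}; 6:zoufur {preposition}; 7:chosloir {conjunction}.
At position 1, choosing conjunction makes rule 1 impossible to satisfy; hence adverb.
At position 3, choosing conjunction makes rule 1 impossible to satisfy; hence adverb.
At position 4, choosing preposition makes rule 2 impossible to satisfy; hence noun.
That leaves exactly one tagging: adverb determiner adverb noun preposition preposition conjunction.
Verifying each rule — rule 1 holds; rule 2 holds; rule 3 holds; rule 4 holds; rule 5 holds.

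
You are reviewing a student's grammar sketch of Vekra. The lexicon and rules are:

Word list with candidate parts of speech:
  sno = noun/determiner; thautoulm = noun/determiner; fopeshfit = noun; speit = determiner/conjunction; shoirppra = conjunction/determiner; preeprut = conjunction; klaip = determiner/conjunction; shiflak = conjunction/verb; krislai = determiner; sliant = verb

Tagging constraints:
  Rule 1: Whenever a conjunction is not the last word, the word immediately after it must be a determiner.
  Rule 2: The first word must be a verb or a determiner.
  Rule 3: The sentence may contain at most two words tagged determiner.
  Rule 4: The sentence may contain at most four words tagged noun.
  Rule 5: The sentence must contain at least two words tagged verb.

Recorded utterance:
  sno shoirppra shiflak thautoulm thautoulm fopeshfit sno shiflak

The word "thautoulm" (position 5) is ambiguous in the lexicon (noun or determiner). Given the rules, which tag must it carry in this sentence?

Candidates per position — 1:sno {noun,determiner}; 2:shoirppra {conjunction,determiner}; 3:shiflak {conjunction,verb}; 4:thautoulm {noun,determiner}; 5:thautoulm {noun,determiner}; 6:fopeshfit {noun}; 7:sno {noun,determiner}; 8:shiflak {conjunction,verb}.
If word 1 were noun, no tagging could satisfy rule 2; so word 1 is determiner.
If word 2 were conjunction, no tagging could satisfy rule 1; so word 2 is determiner.
If word 3 were conjunction, no tagging could satisfy rule 5; so word 3 is verb.
If word 4 were determiner, no tagging could satisfy rule 3; so word 4 is noun.
If word 5 were determiner, no tagging could satisfy rule 3; so word 5 is noun.
If word 7 were determiner, no tagging could satisfy rule 3; so word 7 is noun.
If word 8 were conjunction, no tagging could satisfy rule 5; so word 8 is verb.
That leaves exactly one tagging: determiner determiner verb noun noun noun noun verb.
Check: rule 1 ok; rule 2 ok; rule 3 ok; rule 4 ok; rule 5 ok.

noun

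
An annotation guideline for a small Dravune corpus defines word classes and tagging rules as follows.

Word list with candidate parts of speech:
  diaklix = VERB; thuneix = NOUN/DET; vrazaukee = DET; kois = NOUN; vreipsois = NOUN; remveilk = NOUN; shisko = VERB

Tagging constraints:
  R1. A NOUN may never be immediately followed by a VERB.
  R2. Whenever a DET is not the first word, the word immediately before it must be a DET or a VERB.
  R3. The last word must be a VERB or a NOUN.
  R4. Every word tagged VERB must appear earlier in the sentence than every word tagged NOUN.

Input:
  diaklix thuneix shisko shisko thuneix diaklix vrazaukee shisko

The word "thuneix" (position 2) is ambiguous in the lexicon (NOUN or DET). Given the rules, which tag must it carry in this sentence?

DET

Candidates per position — 1:diaklix {VERB}; 2:thuneix {NOUN,DET}; 3:shisko {VERB}; 4:shisko {VERB}; 5:thuneix {NOUN,DET}; 6:diaklix {VERB}; 7:vrazaukee {DET}; 8:shisko {VERB}.
Word 2 cannot be NOUN — rule 1 would then fail for every completion. It is DET.
Word 5 cannot be NOUN — rule 1 would then fail for every completion. It is DET.
The only consistent sequence is: VERB DET VERB VERB DET VERB DET VERB.
Check: rule 1 holds; rule 2 holds; rule 3 holds; rule 4 holds.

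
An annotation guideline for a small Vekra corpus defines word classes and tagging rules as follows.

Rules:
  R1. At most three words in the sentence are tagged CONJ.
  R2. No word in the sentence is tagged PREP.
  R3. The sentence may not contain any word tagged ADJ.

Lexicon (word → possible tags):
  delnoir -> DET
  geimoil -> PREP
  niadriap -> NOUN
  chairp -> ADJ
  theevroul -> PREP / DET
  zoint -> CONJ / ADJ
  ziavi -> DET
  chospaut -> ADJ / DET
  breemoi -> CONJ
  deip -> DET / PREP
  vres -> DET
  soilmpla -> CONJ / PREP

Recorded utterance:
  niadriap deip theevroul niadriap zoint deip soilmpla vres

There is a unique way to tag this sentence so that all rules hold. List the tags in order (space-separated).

Candidates per position — 1:niadriap {NOUN}; 2:deip {DET,PREP}; 3:theevroul {PREP,DET}; 4:niadriap {NOUN}; 5:zoint {CONJ,ADJ}; 6:deip {DET,PREP}; 7:soilmpla {CONJ,PREP}; 8:vres {DET}.
Position 2: PREP is ruled out by rule 2; that leaves DET.
Position 3: PREP is ruled out by rule 2; that leaves DET.
Position 5: ADJ is ruled out by rule 3; that leaves CONJ.
Position 6: PREP is ruled out by rule 2; that leaves DET.
Position 7: PREP is ruled out by rule 2; that leaves CONJ.
That leaves exactly one tagging: NOUN DET DET NOUN CONJ DET CONJ DET.
Verifying each rule — rule 1 holds; rule 2 holds; rule 3 holds.

NOUN DET DET NOUN CONJ DET CONJ DET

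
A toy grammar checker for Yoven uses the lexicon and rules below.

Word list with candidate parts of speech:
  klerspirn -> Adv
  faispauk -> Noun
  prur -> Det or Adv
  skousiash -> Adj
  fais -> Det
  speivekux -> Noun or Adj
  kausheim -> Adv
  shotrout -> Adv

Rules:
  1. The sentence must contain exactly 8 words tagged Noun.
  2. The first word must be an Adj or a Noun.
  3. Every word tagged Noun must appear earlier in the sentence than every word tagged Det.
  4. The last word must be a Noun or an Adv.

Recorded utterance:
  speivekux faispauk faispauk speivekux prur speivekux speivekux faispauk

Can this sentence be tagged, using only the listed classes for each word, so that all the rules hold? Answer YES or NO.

NO

Candidates per position — 1:speivekux {Noun,Adj}; 2:faispauk {Noun}; 3:faispauk {Noun}; 4:speivekux {Noun,Adj}; 5:prur {Det,Adv}; 6:speivekux {Noun,Adj}; 7:speivekux {Noun,Adj}; 8:faispauk {Noun}.
Rule 1 cannot be satisfied by any choice of tags from the lexicon.
So there is no consistent tagging.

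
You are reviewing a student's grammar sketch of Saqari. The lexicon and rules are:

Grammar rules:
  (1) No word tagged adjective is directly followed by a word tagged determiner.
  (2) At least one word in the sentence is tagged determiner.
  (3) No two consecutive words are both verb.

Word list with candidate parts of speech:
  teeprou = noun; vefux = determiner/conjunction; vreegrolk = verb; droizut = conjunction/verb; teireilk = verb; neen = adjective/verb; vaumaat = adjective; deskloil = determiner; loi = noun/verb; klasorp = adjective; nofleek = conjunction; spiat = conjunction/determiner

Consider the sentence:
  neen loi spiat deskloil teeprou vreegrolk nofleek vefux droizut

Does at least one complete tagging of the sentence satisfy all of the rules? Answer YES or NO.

YES

Candidates per position — 1:neen {adjective,verb}; 2:loi {noun,verb}; 3:spiat {conjunction,determiner}; 4:deskloil {determiner}; 5:teeprou {noun}; 6:vreegrolk {verb}; 7:nofleek {conjunction}; 8:vefux {determiner,conjunction}; 9:droizut {conjunction,verb}.
One satisfying assignment: adjective noun determiner determiner noun verb conjunction determiner verb.
Check: rule 1 satisfied; rule 2 satisfied; rule 3 satisfied.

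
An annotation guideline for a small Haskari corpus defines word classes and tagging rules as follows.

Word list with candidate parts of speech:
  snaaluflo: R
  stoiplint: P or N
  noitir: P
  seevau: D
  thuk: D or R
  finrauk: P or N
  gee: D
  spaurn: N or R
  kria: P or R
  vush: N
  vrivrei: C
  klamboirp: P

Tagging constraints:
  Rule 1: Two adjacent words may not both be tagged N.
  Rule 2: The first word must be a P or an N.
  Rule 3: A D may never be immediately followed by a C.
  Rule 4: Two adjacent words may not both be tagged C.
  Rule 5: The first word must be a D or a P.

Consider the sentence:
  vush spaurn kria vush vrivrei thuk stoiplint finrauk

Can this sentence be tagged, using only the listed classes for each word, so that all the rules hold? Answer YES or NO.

Candidates per position — 1:vush {N}; 2:spaurn {N,R}; 3:kria {P,R}; 4:vush {N}; 5:vrivrei {C}; 6:thuk {D,R}; 7:stoiplint {P,N}; 8:finrauk {P,N}.
Rule 5 cannot be satisfied by any choice of tags from the lexicon.
So there is no consistent tagging.

NO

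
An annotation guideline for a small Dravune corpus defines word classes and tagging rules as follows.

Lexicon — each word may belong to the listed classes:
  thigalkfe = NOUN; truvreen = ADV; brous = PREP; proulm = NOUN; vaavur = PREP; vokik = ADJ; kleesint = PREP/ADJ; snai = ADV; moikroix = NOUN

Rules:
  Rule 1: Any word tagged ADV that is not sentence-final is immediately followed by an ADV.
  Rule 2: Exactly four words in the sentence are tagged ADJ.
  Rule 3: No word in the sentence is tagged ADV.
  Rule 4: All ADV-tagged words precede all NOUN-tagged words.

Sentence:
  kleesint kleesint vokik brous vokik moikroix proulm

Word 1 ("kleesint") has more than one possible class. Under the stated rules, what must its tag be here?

ADJ

Candidates per position — 1:kleesint {PREP,ADJ}; 2:kleesint {PREP,ADJ}; 3:vokik {ADJ}; 4:brous {PREP}; 5:vokik {ADJ}; 6:moikroix {NOUN}; 7:proulm {NOUN}.
Position 1: PREP is ruled out by rule 2; that leaves ADJ.
Position 2: PREP is ruled out by rule 2; that leaves ADJ.
The unique satisfying tagging is: ADJ ADJ ADJ PREP ADJ NOUN NOUN.
Check: rule 1 ok; rule 2 ok; rule 3 ok; rule 4 ok.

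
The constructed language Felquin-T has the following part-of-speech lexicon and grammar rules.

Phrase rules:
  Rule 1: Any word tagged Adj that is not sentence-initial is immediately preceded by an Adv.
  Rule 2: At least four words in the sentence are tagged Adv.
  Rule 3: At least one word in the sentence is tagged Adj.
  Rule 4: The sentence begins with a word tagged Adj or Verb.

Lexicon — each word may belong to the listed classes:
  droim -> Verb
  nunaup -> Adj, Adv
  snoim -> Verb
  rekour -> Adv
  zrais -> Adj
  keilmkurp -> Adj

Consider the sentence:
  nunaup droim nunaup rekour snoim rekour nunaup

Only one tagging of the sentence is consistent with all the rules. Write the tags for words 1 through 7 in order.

Candidates per position — 1:nunaup {Adj,Adv}; 2:droim {Verb}; 3:nunaup {Adj,Adv}; 4:rekour {Adv}; 5:snoim {Verb}; 6:rekour {Adv}; 7:nunaup {Adj,Adv}.
Word 1 cannot be Adv — rule 4 would then fail for every completion. It is Adj.
Word 3 cannot be Adj — rule 1 would then fail for every completion. It is Adv.
Word 7 cannot be Adj — rule 2 would then fail for every completion. It is Adv.
That leaves exactly one tagging: Adj Verb Adv Adv Verb Adv Adv.
Check: rule 1 satisfied; rule 2 satisfied; rule 3 satisfied; rule 4 satisfied.

Adj Verb Adv Adv Verb Adv Adv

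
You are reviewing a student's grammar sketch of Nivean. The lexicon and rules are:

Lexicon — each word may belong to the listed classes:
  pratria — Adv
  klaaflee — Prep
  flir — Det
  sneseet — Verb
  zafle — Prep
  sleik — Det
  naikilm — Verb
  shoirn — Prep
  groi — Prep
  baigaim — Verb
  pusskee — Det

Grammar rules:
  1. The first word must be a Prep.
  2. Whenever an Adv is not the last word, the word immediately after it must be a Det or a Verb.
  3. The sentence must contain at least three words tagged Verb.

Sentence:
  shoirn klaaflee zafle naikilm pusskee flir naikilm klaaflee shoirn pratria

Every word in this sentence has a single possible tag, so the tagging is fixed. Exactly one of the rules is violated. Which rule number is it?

3

Fixed tagging: Prep Prep Prep Verb Det Det Verb Prep Prep Adv.
Checking each rule: R1 ok, R2 ok, R3 fails.
Only rule 3 fails.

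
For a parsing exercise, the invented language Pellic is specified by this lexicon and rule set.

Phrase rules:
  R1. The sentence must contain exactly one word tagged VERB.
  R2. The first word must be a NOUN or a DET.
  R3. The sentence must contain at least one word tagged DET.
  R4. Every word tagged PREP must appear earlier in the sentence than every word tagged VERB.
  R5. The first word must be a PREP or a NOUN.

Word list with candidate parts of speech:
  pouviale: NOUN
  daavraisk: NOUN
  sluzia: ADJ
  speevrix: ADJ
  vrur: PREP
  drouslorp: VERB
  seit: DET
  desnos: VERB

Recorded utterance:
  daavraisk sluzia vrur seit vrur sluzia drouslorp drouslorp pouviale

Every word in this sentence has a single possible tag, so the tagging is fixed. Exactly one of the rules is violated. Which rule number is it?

Fixed tagging: NOUN ADJ PREP DET PREP ADJ VERB VERB NOUN.
Checking each rule: R1 ✗, R2 ✓, R3 ✓, R4 ✓, R5 ✓.
Only rule 1 fails.

1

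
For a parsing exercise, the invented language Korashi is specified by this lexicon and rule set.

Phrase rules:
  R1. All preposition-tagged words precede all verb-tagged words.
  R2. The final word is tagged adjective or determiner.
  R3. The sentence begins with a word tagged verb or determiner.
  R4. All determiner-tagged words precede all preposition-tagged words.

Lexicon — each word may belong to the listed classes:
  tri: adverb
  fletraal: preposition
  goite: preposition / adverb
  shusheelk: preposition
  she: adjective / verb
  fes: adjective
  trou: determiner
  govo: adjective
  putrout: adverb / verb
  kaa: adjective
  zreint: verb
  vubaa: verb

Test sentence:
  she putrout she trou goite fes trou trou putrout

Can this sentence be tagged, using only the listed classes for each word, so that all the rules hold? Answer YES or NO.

Candidates per position — 1:she {adjective,verb}; 2:putrout {adverb,verb}; 3:she {adjective,verb}; 4:trou {determiner}; 5:goite {preposition,adverb}; 6:fes {adjective}; 7:trou {determiner}; 8:trou {determiner}; 9:putrout {adverb,verb}.
Rule 2 cannot be satisfied by any choice of tags from the lexicon.
So there is no consistent tagging.

NO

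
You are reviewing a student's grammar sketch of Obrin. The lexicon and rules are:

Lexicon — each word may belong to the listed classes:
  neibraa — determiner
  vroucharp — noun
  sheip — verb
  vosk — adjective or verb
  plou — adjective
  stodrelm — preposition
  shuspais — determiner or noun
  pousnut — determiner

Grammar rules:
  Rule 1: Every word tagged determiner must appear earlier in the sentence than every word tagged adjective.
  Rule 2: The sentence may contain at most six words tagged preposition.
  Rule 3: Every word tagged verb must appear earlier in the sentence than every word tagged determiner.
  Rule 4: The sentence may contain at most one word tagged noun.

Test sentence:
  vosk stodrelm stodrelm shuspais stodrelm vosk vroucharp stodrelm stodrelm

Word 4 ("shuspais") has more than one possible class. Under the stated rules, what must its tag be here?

determiner

Candidates per position — 1:vosk {adjective,verb}; 2:stodrelm {preposition}; 3:stodrelm {preposition}; 4:shuspais {determiner,noun}; 5:stodrelm {preposition}; 6:vosk {adjective,verb}; 7:vroucharp {noun}; 8:stodrelm {preposition}; 9:stodrelm {preposition}.
Word 4 cannot be noun — rule 4 would then fail for every completion. It is determiner.
Word 6 cannot be verb — rule 3 would then fail for every completion. It is adjective.
Word 1 cannot be adjective — rule 1 would then fail for every completion. It is verb.
The only consistent sequence is: verb preposition preposition determiner preposition adjective noun preposition preposition.
Check: rule 1 satisfied; rule 2 satisfied; rule 3 satisfied; rule 4 satisfied.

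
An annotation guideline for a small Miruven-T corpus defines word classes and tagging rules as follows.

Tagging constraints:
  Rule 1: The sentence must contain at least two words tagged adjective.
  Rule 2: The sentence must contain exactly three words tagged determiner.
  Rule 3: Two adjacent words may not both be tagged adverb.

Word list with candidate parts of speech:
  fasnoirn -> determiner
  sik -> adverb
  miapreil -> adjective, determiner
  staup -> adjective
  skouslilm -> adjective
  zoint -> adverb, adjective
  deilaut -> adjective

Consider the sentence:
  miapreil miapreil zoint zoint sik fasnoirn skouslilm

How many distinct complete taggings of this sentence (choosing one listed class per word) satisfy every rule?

2

Candidates per position — 1:miapreil {adjective,determiner}; 2:miapreil {adjective,determiner}; 3:zoint {adverb,adjective}; 4:zoint {adverb,adjective}; 5:sik {adverb}; 6:fasnoirn {determiner}; 7:skouslilm {adjective}.
There are 16 candidate sequences in total.
The sequences that satisfy every rule: determiner determiner adverb adjective adverb determiner adjective; determiner determiner adjective adjective adverb determiner adjective.
Count = 2.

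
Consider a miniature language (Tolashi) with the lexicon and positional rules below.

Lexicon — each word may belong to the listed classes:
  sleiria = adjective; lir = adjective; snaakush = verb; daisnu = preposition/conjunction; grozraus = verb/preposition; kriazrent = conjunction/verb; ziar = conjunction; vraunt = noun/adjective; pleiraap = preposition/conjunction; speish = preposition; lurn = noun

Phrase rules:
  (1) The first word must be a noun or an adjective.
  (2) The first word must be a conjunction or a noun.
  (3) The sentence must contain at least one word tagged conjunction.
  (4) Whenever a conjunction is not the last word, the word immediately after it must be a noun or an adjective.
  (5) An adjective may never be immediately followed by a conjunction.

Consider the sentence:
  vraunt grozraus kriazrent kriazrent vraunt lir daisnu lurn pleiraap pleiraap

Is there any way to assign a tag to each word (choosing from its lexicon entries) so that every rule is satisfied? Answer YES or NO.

Candidates per position — 1:vraunt {noun,adjective}; 2:grozraus {verb,preposition}; 3:kriazrent {conjunction,verb}; 4:kriazrent {conjunction,verb}; 5:vraunt {noun,adjective}; 6:lir {adjective}; 7:daisnu {preposition,conjunction}; 8:lurn {noun}; 9:pleiraap {preposition,conjunction}; 10:pleiraap {preposition,conjunction}.
One satisfying assignment: noun verb verb conjunction noun adjective preposition noun preposition conjunction.
Check: rule 1 satisfied; rule 2 satisfied; rule 3 satisfied; rule 4 satisfied; rule 5 satisfied.

YES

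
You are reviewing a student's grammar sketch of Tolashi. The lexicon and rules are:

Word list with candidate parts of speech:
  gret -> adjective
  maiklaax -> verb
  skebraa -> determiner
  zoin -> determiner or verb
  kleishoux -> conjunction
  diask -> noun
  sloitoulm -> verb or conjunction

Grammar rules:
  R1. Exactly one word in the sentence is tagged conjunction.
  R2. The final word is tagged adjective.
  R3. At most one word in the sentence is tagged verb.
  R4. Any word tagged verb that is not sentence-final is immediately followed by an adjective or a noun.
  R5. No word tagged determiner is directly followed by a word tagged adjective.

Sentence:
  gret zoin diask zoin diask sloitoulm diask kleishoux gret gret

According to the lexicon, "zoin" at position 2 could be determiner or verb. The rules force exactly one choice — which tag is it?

determiner

Candidates per position — 1:gret {adjective}; 2:zoin {determiner,verb}; 3:diask {noun}; 4:zoin {determiner,verb}; 5:diask {noun}; 6:sloitoulm {verb,conjunction}; 7:diask {noun}; 8:kleishoux {conjunction}; 9:gret {adjective}; 10:gret {adjective}.
Word 6 cannot be conjunction — rule 1 would then fail for every completion. It is verb.
Word 2 cannot be verb — rule 3 would then fail for every completion. It is determiner.
Word 4 cannot be verb — rule 3 would then fail for every completion. It is determiner.
That leaves exactly one tagging: adjective determiner noun determiner noun verb noun conjunction adjective adjective.
Rule-by-rule: rule 1 holds; rule 2 holds; rule 3 holds; rule 4 holds; rule 5 holds.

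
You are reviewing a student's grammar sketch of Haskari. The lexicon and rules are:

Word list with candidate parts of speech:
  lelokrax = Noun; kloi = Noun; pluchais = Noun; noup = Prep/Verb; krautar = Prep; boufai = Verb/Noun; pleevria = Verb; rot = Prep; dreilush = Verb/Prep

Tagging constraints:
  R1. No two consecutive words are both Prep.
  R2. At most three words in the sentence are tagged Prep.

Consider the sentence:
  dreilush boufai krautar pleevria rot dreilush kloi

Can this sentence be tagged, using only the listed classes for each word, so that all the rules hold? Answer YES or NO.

YES

Candidates per position — 1:dreilush {Verb,Prep}; 2:boufai {Verb,Noun}; 3:krautar {Prep}; 4:pleevria {Verb}; 5:rot {Prep}; 6:dreilush {Verb,Prep}; 7:kloi {Noun}.
One satisfying assignment: Prep Noun Prep Verb Prep Verb Noun.
Rule-by-rule: rule 1 holds; rule 2 holds.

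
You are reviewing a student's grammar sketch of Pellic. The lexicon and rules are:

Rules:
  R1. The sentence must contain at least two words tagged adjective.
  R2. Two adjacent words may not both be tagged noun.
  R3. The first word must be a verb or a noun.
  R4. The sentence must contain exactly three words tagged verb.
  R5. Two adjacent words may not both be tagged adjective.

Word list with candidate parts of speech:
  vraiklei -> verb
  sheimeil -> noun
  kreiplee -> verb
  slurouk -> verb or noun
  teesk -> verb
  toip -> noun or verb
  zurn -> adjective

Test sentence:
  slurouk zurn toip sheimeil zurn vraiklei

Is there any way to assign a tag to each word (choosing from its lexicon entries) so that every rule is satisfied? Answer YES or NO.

Candidates per position — 1:slurouk {verb,noun}; 2:zurn {adjective}; 3:toip {noun,verb}; 4:sheimeil {noun}; 5:zurn {adjective}; 6:vraiklei {verb}.
One satisfying assignment: verb adjective verb noun adjective verb.
Verifying each rule — rule 1 holds; rule 2 holds; rule 3 holds; rule 4 holds; rule 5 holds.

YES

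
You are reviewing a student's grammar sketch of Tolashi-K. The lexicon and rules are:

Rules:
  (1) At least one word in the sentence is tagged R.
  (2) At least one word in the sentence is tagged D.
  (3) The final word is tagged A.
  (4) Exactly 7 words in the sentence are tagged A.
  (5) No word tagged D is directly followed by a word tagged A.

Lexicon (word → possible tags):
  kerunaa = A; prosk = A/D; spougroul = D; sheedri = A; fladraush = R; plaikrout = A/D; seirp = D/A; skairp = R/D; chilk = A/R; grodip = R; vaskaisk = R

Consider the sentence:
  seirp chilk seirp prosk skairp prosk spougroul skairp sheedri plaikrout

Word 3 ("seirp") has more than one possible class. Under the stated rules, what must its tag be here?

Candidates per position — 1:seirp {D,A}; 2:chilk {A,R}; 3:seirp {D,A}; 4:prosk {A,D}; 5:skairp {R,D}; 6:prosk {A,D}; 7:spougroul {D}; 8:skairp {R,D}; 9:sheedri {A}; 10:plaikrout {A,D}.
Position 1: D is ruled out by rule 4; that leaves A.
Position 2: R is ruled out by rule 4; that leaves A.
Position 3: D is ruled out by rule 4; that leaves A.
Position 4: D is ruled out by rule 4; that leaves A.
Position 6: D is ruled out by rule 4; that leaves A.
Position 8: D is ruled out by rule 5; that leaves R.
Position 10: D is ruled out by rule 3; that leaves A.
Position 5: D is ruled out by rule 5; that leaves R.
That leaves exactly one tagging: A A A A R A D R A A.
Verifying each rule — rule 1 ok; rule 2 ok; rule 3 ok; rule 4 ok; rule 5 ok.

A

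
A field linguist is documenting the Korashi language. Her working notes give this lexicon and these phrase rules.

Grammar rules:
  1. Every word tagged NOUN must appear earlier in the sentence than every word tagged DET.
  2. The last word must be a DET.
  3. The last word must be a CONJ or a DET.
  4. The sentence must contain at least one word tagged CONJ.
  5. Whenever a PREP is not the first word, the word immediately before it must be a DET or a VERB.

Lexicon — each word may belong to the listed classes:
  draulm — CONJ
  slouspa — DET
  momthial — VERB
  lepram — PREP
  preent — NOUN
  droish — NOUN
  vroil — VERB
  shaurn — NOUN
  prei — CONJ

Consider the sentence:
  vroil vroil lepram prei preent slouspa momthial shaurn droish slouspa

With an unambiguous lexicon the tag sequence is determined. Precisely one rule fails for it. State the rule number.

1

Fixed tagging: VERB VERB PREP CONJ NOUN DET VERB NOUN NOUN DET.
Rule check: R1 violated, R2 holds, R3 holds, R4 holds, R5 holds.
Only rule 1 fails.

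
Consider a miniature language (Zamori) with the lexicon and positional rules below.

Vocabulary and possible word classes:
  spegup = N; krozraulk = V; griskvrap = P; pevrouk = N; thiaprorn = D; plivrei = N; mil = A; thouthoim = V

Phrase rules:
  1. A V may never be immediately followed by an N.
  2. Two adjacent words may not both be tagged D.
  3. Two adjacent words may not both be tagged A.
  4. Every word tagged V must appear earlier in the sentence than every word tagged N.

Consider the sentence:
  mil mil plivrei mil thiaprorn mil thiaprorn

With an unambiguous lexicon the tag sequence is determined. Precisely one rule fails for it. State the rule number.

Fixed tagging: A A N A D A D.
Rule check: R1 holds, R2 holds, R3 violated, R4 holds.
Only rule 3 fails.

3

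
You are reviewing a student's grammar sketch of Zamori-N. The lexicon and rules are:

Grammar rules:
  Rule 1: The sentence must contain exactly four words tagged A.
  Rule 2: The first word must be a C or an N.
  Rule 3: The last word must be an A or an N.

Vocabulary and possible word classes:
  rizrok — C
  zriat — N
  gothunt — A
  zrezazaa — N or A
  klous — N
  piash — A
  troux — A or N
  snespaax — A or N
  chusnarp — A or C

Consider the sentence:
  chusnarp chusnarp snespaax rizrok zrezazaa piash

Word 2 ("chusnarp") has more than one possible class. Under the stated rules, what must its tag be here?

A

Candidates per position — 1:chusnarp {A,C}; 2:chusnarp {A,C}; 3:snespaax {A,N}; 4:rizrok {C}; 5:zrezazaa {N,A}; 6:piash {A}.
Position 1: tagging it A would leave rule 2 unsatisfiable, so it must be C.
Position 2: tagging it C would leave rule 1 unsatisfiable, so it must be A.
Position 3: tagging it N would leave rule 1 unsatisfiable, so it must be A.
Position 5: tagging it N would leave rule 1 unsatisfiable, so it must be A.
The only consistent sequence is: C A A C A A.
Verifying each rule — rule 1 ✓; rule 2 ✓; rule 3 ✓.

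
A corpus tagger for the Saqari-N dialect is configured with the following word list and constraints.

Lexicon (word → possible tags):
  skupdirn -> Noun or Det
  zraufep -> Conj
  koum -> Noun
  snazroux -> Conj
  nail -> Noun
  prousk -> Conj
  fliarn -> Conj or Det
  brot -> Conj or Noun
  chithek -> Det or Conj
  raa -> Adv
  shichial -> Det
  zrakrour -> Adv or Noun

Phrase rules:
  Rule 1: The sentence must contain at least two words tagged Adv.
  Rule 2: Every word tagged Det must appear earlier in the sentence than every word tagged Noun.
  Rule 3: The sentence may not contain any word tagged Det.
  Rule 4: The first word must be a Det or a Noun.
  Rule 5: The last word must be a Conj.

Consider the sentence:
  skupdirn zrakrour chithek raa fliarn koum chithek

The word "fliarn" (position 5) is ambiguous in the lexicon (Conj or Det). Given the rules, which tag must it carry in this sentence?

Candidates per position — 1:skupdirn {Noun,Det}; 2:zrakrour {Adv,Noun}; 3:chithek {Det,Conj}; 4:raa {Adv}; 5:fliarn {Conj,Det}; 6:koum {Noun}; 7:chithek {Det,Conj}.
At position 1, choosing Det makes rule 3 impossible to satisfy; hence Noun.
At position 2, choosing Noun makes rule 1 impossible to satisfy; hence Adv.
At position 3, choosing Det makes rule 2 impossible to satisfy; hence Conj.
At position 5, choosing Det makes rule 2 impossible to satisfy; hence Conj.
At position 7, choosing Det makes rule 2 impossible to satisfy; hence Conj.
The unique satisfying tagging is: Noun Adv Conj Adv Conj Noun Conj.
Rule-by-rule: rule 1 ok; rule 2 ok; rule 3 ok; rule 4 ok; rule 5 ok.

Conj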